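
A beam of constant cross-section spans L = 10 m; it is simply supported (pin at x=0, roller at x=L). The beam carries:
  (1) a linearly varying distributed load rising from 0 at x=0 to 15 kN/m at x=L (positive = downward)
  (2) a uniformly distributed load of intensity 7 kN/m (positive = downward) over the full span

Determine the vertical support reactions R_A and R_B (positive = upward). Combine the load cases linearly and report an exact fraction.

R_A = 60 kN, R_B = 85 kN

Load 1 — triangular load w₀=15 kN/m (0→w₀ over full span):
  R_A = w₀L/6 = 15·10/6 = 25 kN
  R_B = w₀L/3 = 15·10/3 = 50 kN
Load 2 — uniform load w=7 kN/m over full span:
  R_A = wL/2 = 7·10/2 = 35 kN
  R_B = wL/2 = 7·10/2 = 35 kN
Superposition: R_A = 60 kN, R_B = 85 kN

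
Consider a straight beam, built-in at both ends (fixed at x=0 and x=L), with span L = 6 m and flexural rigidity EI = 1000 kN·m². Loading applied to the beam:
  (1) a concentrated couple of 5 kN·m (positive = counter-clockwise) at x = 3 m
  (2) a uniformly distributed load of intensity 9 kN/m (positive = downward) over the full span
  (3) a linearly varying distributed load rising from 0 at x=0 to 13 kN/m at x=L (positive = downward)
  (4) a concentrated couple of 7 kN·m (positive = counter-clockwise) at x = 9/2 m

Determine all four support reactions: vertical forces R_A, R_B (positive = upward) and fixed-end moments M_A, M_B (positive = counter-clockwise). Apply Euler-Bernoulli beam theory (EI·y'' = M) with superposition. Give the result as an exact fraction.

R_A = 3301/80 kN, M_A = 3683/80 kN·m, R_B = 4139/80 kN, M_B = -4037/80 kN·m

Load 1 — applied couple M₀=5 kN·m at a=3 m (b=L-a=3):
  R_A = 6M₀ab/L³ = 6·5·3·3/6³ = 5/4 kN
  M_A = M₀b(2a-b)/L² = 5·3·(2·3-3)/6² = 5/4 kN·m
  R_B = -6M₀ab/L³ = -6·5·3·3/6³ = -5/4 kN
  M_B = M₀a(2b-a)/L² = 5·3·(2·3-3)/6² = 5/4 kN·m
Load 2 — uniform load w=9 kN/m over full span:
  R_A = wL/2 = 9·6/2 = 27 kN
  M_A = wL²/12 = 9·6²/12 = 27 kN·m
  R_B = wL/2 = 9·6/2 = 27 kN
  M_B = -wL²/12 = -9·6²/12 = -27 kN·m
Load 3 — triangular load w₀=13 kN/m (0→w₀ over full span):
  R_A = 3w₀L/20 = 3·13·6/20 = 117/10 kN
  M_A = w₀L²/30 = 13·6²/30 = 78/5 kN·m
  R_B = 7w₀L/20 = 7·13·6/20 = 273/10 kN
  M_B = -w₀L²/20 = -13·6²/20 = -117/5 kN·m
Load 4 — applied couple M₀=7 kN·m at a=9/2 m (b=L-a=3/2):
  R_A = 6M₀ab/L³ = 6·7·(9/2)·(3/2)/6³ = 21/16 kN
  M_A = M₀b(2a-b)/L² = 7·(3/2)·(2·(9/2)-(3/2))/6² = 35/16 kN·m
  R_B = -6M₀ab/L³ = -6·7·(9/2)·(3/2)/6³ = -21/16 kN
  M_B = M₀a(2b-a)/L² = 7·(9/2)·(2·(3/2)-(9/2))/6² = -21/16 kN·m
Superposition: R_A = 3301/80 kN, M_A = 3683/80 kN·m, R_B = 4139/80 kN, M_B = -4037/80 kN·m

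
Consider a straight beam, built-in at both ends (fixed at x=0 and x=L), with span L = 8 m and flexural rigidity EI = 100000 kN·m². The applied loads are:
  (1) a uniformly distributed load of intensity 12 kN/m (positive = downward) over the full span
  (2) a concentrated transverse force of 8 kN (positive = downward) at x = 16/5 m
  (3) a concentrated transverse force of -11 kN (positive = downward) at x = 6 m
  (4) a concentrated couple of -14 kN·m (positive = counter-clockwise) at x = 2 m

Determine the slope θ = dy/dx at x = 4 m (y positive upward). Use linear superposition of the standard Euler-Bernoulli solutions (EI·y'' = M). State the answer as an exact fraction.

θ(4) = 1637/25000000 rad

Load 1 — uniform load w=12 kN/m over full span:
  θ_1 = -wx(L-x)(L-2x)/(12EI) = -12·4·(8-4)·(8-2·4)/(12·100000) = 0 rad
Load 2 — point force P=8 kN at a=16/5 m (b=L-a=24/5):
  θ_2 = Pa²(L-x)(2bL-(3b+a)(L-x))/(2L³EI)  [x>a] = 8·(16/5)²·(8-4)·(2·(24/5)·8-(3·(24/5)+(16/5))·(8-4))/(2·8³·100000) = 8/390625 rad
Load 3 — point force P=-11 kN at a=6 m (b=L-a=2):
  θ_3 = -Pb²x(2aL-(3a+b)x)/(2L³EI)  [x≤a] = -(-11)·2²·4·(2·6·8-(3·6+2)·4)/(2·8³·100000) = 11/400000 rad
Load 4 — applied couple M₀=-14 kN·m at a=2 m (b=L-a=6):
  θ_4 = (R_Ax²/2 - M_Ax - M₀(x-a))/EI  [x>a] with R_A=-63/32, M_A=21/8 = ((-63/32)·4²/2 - (21/8)·4 - (-14)·(4-2))/100000 = 7/400000 rad
Superposition: θ = Σ θ_i = 1637/25000000 rad ≈ 0.000065 rad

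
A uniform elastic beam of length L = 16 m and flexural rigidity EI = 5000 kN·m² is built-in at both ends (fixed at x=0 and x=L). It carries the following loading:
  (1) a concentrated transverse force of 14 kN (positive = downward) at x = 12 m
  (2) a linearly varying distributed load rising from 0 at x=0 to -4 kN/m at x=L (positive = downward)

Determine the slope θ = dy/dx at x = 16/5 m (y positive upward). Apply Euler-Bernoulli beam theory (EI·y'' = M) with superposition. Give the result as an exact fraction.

Load 1 — point force P=14 kN at a=12 m (b=L-a=4):
  θ_1 = -Pb²x(2aL-(3a+b)x)/(2L³EI)  [x≤a] = -14·4²·(16/5)·(2·12·16-(3·12+4)·(16/5))/(2·16³·5000) = -14/3125 rad
Load 2 — triangular load w₀=-4 kN/m (0→w₀ over full span):
  θ_2 = -w₀(2x(L-x)(L-2x)(x+2L)+x²(L-x)²)/(120LEI) = -(-4)·(2·(16/5)·(16-(16/5))·(16-2·(16/5))·((16/5)+2·16)+(16/5)²·(16-(16/5))²)/(120·16·5000) = 14336/1171875 rad
Superposition: θ = Σ θ_i = 9086/1171875 rad ≈ 0.007753 rad

θ(16/5) = 9086/1171875 rad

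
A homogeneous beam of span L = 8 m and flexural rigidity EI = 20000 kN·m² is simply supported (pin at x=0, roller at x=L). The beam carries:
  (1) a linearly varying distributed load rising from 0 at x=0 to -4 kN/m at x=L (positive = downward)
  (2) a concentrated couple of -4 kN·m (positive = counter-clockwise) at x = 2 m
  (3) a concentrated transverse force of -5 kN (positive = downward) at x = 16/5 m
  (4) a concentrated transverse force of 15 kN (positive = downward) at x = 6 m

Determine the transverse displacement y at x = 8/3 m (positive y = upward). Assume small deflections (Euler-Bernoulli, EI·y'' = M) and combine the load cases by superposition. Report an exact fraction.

y(8/3) = 165907/91125000 m

Load 1 — triangular load w₀=-4 kN/m (0→w₀ over full span):
  y_1 = -w₀x(7L⁴-10L²x²+3x⁴)/(360LEI) = -(-4)·(8/3)·(7·8⁴-10·8²·(8/3)²+3·(8/3)⁴)/(360·8·20000) = 2048/455625 m
Load 2 — applied couple M₀=-4 kN·m at a=2 m (b=L-a=6):
  y_2 = (M₀x³/(6L)-M₀(x-a)²/2+C₁x)/EI  [x>a] with C₁=M₀(3b²-L²)/(6L)=-11/3 = ((-4)·(8/3)³/(6·8)-(-4)·((8/3)-2)²/2+(-11/3)·(8/3))/20000 = -53/101250 m
Load 3 — point force P=-5 kN at a=16/5 m (b=L-a=24/5):
  y_3 = -Pbx(L²-b²-x²)/(6LEI)  [x≤a] = -(-5)·(24/5)·(8/3)·(8²-(24/5)²-(8/3)²)/(6·8·20000) = 952/421875 m
Load 4 — point force P=15 kN at a=6 m (b=L-a=2):
  y_4 = -Pbx(L²-b²-x²)/(6LEI)  [x≤a] = -15·2·(8/3)·(8²-2²-(8/3)²)/(6·8·20000) = -119/27000 m
Superposition: y = Σ y_i = 165907/91125000 m ≈ 0.001821 m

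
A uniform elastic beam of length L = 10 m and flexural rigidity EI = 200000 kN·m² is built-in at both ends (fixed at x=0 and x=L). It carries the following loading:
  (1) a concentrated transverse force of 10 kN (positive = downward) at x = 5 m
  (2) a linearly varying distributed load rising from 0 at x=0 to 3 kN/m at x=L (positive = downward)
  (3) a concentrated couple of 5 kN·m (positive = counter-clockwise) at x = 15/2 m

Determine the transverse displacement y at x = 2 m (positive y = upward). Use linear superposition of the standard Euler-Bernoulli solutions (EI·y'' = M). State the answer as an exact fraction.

y(2) = -20873/120000000 m

Load 1 — point force P=10 kN at a=5 m (b=L-a=5):
  y_1 = -Pb²x²(3aL-(3a+b)x)/(6L³EI)  [x≤a] = -10·5²·2²·(3·5·10-(3·5+5)·2)/(6·10³·200000) = -11/120000 m
Load 2 — triangular load w₀=3 kN/m (0→w₀ over full span):
  y_2 = -w₀x²(L-x)²(x+2L)/(120LEI) = -3·2²·(10-2)²·(2+2·10)/(120·10·200000) = -11/156250 m
Load 3 — applied couple M₀=5 kN·m at a=15/2 m (b=L-a=5/2):
  y_3 = (R_Ax³/6 - M_Ax²/2)/EI  [x≤a] with R_A=9/16, M_A=25/16 = ((9/16)·2³/6 - (25/16)·2²/2)/200000 = -19/1600000 m
Superposition: y = Σ y_i = -20873/120000000 m ≈ -0.000174 m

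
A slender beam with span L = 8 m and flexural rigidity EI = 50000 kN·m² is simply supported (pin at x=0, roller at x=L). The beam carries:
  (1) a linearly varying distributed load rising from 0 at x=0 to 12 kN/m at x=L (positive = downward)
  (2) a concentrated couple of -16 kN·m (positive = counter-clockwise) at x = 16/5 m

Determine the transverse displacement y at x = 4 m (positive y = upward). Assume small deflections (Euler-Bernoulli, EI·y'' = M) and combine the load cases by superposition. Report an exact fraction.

Load 1 — triangular load w₀=12 kN/m (0→w₀ over full span):
  y_1 = -w₀x(7L⁴-10L²x²+3x⁴)/(360LEI) = -12·4·(7·8⁴-10·8²·4²+3·4⁴)/(360·8·50000) = -4/625 m
Load 2 — applied couple M₀=-16 kN·m at a=16/5 m (b=L-a=24/5):
  y_2 = (M₀x³/(6L)-M₀(x-a)²/2+C₁x)/EI  [x>a] with C₁=M₀(3b²-L²)/(6L)=-128/75 = ((-16)·4³/(6·8)-(-16)·(4-(16/5))²/2+(-128/75)·4)/50000 = -36/78125 m
Superposition: y = Σ y_i = -536/78125 m ≈ -0.006861 m

y(4) = -536/78125 m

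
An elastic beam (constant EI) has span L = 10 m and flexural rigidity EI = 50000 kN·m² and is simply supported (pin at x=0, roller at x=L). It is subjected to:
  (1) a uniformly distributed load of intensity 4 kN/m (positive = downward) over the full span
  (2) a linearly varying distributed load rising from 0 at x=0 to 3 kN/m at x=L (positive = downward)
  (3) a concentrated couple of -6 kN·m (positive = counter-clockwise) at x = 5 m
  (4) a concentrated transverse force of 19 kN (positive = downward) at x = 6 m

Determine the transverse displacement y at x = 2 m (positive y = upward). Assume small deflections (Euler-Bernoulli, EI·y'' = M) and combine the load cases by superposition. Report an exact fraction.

Load 1 — uniform load w=4 kN/m over full span:
  y_1 = -wx(L³-2Lx²+x³)/(24EI) = -4·2·(10³-2·10·2²+2³)/(24·50000) = -58/9375 m
Load 2 — triangular load w₀=3 kN/m (0→w₀ over full span):
  y_2 = -w₀x(7L⁴-10L²x²+3x⁴)/(360LEI) = -3·2·(7·10⁴-10·10²·2²+3·2⁴)/(360·10·50000) = -172/78125 m
Load 3 — applied couple M₀=-6 kN·m at a=5 m (b=L-a=5):
  y_3 = (M₀x³/(6L)+C₁x)/EI  [x≤a] with C₁=M₀(3b²-L²)/(6L)=5/2 = ((-6)·2³/(6·10)+(5/2)·2)/50000 = 21/250000 m
Load 4 — point force P=19 kN at a=6 m (b=L-a=4):
  y_4 = -Pbx(L²-b²-x²)/(6LEI)  [x≤a] = -19·4·2·(10²-4²-2²)/(6·10·50000) = -38/9375 m
Superposition: y = Σ y_i = -15447/1250000 m ≈ -0.012358 m

y(2) = -15447/1250000 m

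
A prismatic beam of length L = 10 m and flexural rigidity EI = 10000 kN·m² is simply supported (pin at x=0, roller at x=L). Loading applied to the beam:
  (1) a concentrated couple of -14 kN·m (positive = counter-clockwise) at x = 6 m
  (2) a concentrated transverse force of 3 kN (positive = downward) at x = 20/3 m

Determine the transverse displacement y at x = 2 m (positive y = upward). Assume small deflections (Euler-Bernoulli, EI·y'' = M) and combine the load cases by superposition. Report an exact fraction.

Load 1 — applied couple M₀=-14 kN·m at a=6 m (b=L-a=4):
  y_1 = (M₀x³/(6L)+C₁x)/EI  [x≤a] with C₁=M₀(3b²-L²)/(6L)=182/15 = ((-14)·2³/(6·10)+(182/15)·2)/10000 = 7/3125 m
Load 2 — point force P=3 kN at a=20/3 m (b=L-a=10/3):
  y_2 = -Pbx(L²-b²-x²)/(6LEI)  [x≤a] = -3·(10/3)·2·(10²-(10/3)²-2²)/(6·10·10000) = -191/67500 m
Superposition: y = Σ y_i = -199/337500 m ≈ -0.000590 m

y(2) = -199/337500 m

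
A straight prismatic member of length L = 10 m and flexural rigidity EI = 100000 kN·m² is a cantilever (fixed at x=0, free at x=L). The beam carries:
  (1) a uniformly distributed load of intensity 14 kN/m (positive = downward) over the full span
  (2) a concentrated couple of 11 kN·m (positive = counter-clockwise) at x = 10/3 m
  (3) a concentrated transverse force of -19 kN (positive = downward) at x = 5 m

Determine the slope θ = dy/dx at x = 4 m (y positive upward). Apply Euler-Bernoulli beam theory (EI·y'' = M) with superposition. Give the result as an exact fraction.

θ(4) = -2347/150000 rad

Load 1 — uniform load w=14 kN/m over full span:
  θ_1 = -wx(x²-3Lx+3L²)/(6EI) = -14·4·(4²-3·10·4+3·10²)/(6·100000) = -343/18750 rad
Load 2 — applied couple M₀=11 kN·m at a=10/3 m (b=L-a=20/3):
  θ_2 = M₀a/EI  [x>a] = 11·(10/3)/100000 = 11/30000 rad
Load 3 — point force P=-19 kN at a=5 m (b=L-a=5):
  θ_3 = -Px(2a-x)/(2EI)  [x≤a] = -(-19)·4·(2·5-4)/(2·100000) = 57/25000 rad
Superposition: θ = Σ θ_i = -2347/150000 rad ≈ -0.015647 rad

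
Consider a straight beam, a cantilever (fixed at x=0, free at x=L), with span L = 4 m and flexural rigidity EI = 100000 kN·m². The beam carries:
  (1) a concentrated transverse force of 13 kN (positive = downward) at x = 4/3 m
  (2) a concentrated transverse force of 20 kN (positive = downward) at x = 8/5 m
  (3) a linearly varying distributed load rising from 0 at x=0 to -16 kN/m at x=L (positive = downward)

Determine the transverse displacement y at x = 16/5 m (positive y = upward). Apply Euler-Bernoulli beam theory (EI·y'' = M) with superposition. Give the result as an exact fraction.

y(16/5) = 6850993/3955078125 m

Load 1 — point force P=13 kN at a=4/3 m (b=L-a=8/3):
  y_1 = -Pa²(3x-a)/(6EI)  [x>a] = -13·(4/3)²·(3·(16/5)-(4/3))/(6·100000) = -403/1265625 m
Load 2 — point force P=20 kN at a=8/5 m (b=L-a=12/5):
  y_2 = -Pa²(3x-a)/(6EI)  [x>a] = -20·(8/5)²·(3·(16/5)-(8/5))/(6·100000) = -32/46875 m
Load 3 — triangular load w₀=-16 kN/m (0→w₀ over full span):
  y_3 = (w₀Lx³/12-w₀L²x²/6-w₀x⁵/(120L))/EI = ((-16)·4·(16/5)³/12-(-16)·4²·(16/5)²/6-(-16)·(16/5)⁵/(120·4))/100000 = 400384/146484375 m
Superposition: y = Σ y_i = 6850993/3955078125 m ≈ 0.001732 m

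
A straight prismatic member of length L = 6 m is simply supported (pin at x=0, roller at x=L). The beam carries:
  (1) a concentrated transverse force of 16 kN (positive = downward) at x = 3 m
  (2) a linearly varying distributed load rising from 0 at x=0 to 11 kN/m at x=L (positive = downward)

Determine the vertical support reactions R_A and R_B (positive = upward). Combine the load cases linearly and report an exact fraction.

R_A = 19 kN, R_B = 30 kN

Load 1 — point force P=16 kN at a=3 m (b=L-a=3):
  R_A = Pb/L = 16·3/6 = 8 kN
  R_B = Pa/L = 16·3/6 = 8 kN
Load 2 — triangular load w₀=11 kN/m (0→w₀ over full span):
  R_A = w₀L/6 = 11·6/6 = 11 kN
  R_B = w₀L/3 = 11·6/3 = 22 kN
Superposition: R_A = 19 kN, R_B = 30 kN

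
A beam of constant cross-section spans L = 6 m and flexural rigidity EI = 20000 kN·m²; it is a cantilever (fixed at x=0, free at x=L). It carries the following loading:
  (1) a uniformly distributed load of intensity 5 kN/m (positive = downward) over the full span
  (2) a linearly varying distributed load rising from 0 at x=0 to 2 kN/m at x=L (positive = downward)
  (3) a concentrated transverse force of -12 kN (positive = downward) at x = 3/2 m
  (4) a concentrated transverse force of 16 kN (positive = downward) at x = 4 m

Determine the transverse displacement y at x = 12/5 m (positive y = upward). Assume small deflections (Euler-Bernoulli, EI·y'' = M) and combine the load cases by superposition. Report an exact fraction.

y(12/5) = -23394699/1250000000 m

Load 1 — uniform load w=5 kN/m over full span:
  y_1 = -wx²(x²-4Lx+6L²)/(24EI) = -5·(12/5)²·((12/5)²-4·6·(12/5)+6·6²)/(24·20000) = -1539/156250 m
Load 2 — triangular load w₀=2 kN/m (0→w₀ over full span):
  y_2 = (w₀Lx³/12-w₀L²x²/6-w₀x⁵/(120L))/EI = (2·6·(12/5)³/12-2·6²·(12/5)²/6-2·(12/5)⁵/(120·6))/20000 = -27108/9765625 m
Load 3 — point force P=-12 kN at a=3/2 m (b=L-a=9/2):
  y_3 = -Pa²(3x-a)/(6EI)  [x>a] = -(-12)·(3/2)²·(3·(12/5)-(3/2))/(6·20000) = 513/400000 m
Load 4 — point force P=16 kN at a=4 m (b=L-a=2):
  y_4 = -Px²(3a-x)/(6EI)  [x≤a] = -16·(12/5)²·(3·4-(12/5))/(6·20000) = -576/78125 m
Superposition: y = Σ y_i = -23394699/1250000000 m ≈ -0.018716 m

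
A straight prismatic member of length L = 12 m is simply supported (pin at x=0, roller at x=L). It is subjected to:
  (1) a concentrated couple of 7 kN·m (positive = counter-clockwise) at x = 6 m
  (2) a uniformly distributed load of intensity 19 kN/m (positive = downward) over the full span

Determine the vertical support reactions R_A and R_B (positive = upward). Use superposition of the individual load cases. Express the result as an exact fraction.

R_A = 1375/12 kN, R_B = 1361/12 kN

Load 1 — applied couple M₀=7 kN·m at a=6 m (b=L-a=6):
  R_A = M₀/L = 7/12 kN
  R_B = -M₀/L = -7/12 kN
Load 2 — uniform load w=19 kN/m over full span:
  R_A = wL/2 = 19·12/2 = 114 kN
  R_B = wL/2 = 19·12/2 = 114 kN
Superposition: R_A = 1375/12 kN, R_B = 1361/12 kN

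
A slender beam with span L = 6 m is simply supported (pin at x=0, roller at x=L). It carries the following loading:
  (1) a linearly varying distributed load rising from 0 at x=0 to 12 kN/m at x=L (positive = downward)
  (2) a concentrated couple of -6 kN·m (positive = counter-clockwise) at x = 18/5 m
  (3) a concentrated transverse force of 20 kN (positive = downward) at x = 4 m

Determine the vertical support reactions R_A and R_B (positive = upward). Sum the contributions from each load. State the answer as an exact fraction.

Load 1 — triangular load w₀=12 kN/m (0→w₀ over full span):
  R_A = w₀L/6 = 12·6/6 = 12 kN
  R_B = w₀L/3 = 12·6/3 = 24 kN
Load 2 — applied couple M₀=-6 kN·m at a=18/5 m (b=L-a=12/5):
  R_A = M₀/L = (-6)/6 = -1 kN
  R_B = -M₀/L = -(-6)/6 = 1 kN
Load 3 — point force P=20 kN at a=4 m (b=L-a=2):
  R_A = Pb/L = 20·2/6 = 20/3 kN
  R_B = Pa/L = 20·4/6 = 40/3 kN
Superposition: R_A = 53/3 kN, R_B = 115/3 kN

R_A = 53/3 kN, R_B = 115/3 kN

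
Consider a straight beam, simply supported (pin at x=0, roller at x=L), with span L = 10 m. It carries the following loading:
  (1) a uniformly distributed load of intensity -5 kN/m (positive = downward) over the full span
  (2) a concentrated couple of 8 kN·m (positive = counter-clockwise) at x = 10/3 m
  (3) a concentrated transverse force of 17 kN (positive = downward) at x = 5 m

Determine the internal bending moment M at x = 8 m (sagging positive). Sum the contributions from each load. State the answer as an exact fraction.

M(8) = -123/5 kN·m

Load 1 — uniform load w=-5 kN/m over full span:
  M_1 = wx(L-x)/2 = (-5)·8·(10-8)/2 = -40 kN·m
Load 2 — applied couple M₀=8 kN·m at a=10/3 m (b=L-a=20/3):
  M_2 = M₀x/L - M₀  [x>a] = 8·8/10 - 8 = -8/5 kN·m
Load 3 — point force P=17 kN at a=5 m (b=L-a=5):
  M_3 = Pa(L-x)/L  [x>a] = 17·5·(10-8)/10 = 17 kN·m
Superposition: M = Σ M_i = -123/5 kN·m ≈ -24.600000 kN·m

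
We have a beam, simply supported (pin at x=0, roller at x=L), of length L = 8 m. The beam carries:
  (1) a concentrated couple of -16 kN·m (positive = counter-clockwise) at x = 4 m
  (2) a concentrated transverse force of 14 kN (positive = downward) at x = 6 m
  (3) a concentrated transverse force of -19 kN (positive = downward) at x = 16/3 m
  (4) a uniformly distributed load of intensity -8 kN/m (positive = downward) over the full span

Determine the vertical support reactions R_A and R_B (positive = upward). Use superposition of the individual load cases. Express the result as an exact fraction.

R_A = -221/6 kN, R_B = -193/6 kN

Load 1 — applied couple M₀=-16 kN·m at a=4 m (b=L-a=4):
  R_A = M₀/L = (-16)/8 = -2 kN
  R_B = -M₀/L = -(-16)/8 = 2 kN
Load 2 — point force P=14 kN at a=6 m (b=L-a=2):
  R_A = Pb/L = 14·2/8 = 7/2 kN
  R_B = Pa/L = 14·6/8 = 21/2 kN
Load 3 — point force P=-19 kN at a=16/3 m (b=L-a=8/3):
  R_A = Pb/L = (-19)·(8/3)/8 = -19/3 kN
  R_B = Pa/L = (-19)·(16/3)/8 = -38/3 kN
Load 4 — uniform load w=-8 kN/m over full span:
  R_A = wL/2 = (-8)·8/2 = -32 kN
  R_B = wL/2 = (-8)·8/2 = -32 kN
Superposition: R_A = -221/6 kN, R_B = -193/6 kN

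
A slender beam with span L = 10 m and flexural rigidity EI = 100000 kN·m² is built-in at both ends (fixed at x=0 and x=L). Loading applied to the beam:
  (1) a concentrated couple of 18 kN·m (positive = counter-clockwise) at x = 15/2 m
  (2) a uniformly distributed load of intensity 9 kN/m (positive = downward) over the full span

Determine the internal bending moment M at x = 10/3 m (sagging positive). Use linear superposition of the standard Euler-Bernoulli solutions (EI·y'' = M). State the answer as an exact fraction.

Load 1 — applied couple M₀=18 kN·m at a=15/2 m (b=L-a=5/2):
  M_1 = R_Ax - M_A  [x≤a] with R_A=81/40, M_A=45/8 = (81/40)·(10/3) - (45/8) = 9/8 kN·m
Load 2 — uniform load w=9 kN/m over full span:
  M_2 = wLx/2 - wL²/12 - wx²/2 = 9·10·(10/3)/2 - 9·10²/12 - 9·(10/3)²/2 = 25 kN·m
Superposition: M = Σ M_i = 209/8 kN·m ≈ 26.125000 kN·m

M(10/3) = 209/8 kN·m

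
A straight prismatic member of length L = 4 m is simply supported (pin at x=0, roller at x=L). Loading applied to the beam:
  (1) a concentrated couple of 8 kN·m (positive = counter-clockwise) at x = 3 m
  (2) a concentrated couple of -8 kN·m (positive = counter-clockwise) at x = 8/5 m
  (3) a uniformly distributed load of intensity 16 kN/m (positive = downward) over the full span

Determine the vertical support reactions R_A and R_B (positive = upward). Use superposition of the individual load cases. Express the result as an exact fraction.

R_A = 32 kN, R_B = 32 kN

Load 1 — applied couple M₀=8 kN·m at a=3 m (b=L-a=1):
  R_A = M₀/L = 8/4 = 2 kN
  R_B = -M₀/L = -8/4 = -2 kN
Load 2 — applied couple M₀=-8 kN·m at a=8/5 m (b=L-a=12/5):
  R_A = M₀/L = (-8)/4 = -2 kN
  R_B = -M₀/L = -(-8)/4 = 2 kN
Load 3 — uniform load w=16 kN/m over full span:
  R_A = wL/2 = 16·4/2 = 32 kN
  R_B = wL/2 = 16·4/2 = 32 kN
Superposition: R_A = 32 kN, R_B = 32 kN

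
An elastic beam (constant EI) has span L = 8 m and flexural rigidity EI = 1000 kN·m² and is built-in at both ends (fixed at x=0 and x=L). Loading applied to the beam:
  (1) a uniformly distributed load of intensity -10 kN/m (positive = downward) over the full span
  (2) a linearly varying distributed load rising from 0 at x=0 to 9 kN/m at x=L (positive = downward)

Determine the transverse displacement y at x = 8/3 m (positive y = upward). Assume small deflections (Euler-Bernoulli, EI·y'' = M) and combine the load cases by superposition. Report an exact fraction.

Load 1 — uniform load w=-10 kN/m over full span:
  y_1 = -wx²(L-x)²/(24EI) = -(-10)·(8/3)²·(8-(8/3))²/(24·1000) = 512/6075 m
Load 2 — triangular load w₀=9 kN/m (0→w₀ over full span):
  y_2 = -w₀x²(L-x)²(x+2L)/(120LEI) = -9·(8/3)²·(8-(8/3))²·((8/3)+2·8)/(120·8·1000) = -1792/50625 m
Superposition: y = Σ y_i = 7424/151875 m ≈ 0.048882 m

y(8/3) = 7424/151875 m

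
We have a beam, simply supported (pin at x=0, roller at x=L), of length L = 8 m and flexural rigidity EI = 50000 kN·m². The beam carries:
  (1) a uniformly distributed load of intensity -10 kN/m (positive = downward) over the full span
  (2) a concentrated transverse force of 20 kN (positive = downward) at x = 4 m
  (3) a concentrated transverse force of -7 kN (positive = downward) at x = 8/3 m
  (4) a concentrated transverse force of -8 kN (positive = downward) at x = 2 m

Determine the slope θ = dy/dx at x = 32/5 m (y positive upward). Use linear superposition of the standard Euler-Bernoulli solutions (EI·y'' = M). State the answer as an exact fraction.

θ(32/5) = -70033/25312500 rad

Load 1 — uniform load w=-10 kN/m over full span:
  θ_1 = -w(L³-6Lx²+4x³)/(24EI) = -(-10)·(8³-6·8·(32/5)²+4·(32/5)³)/(24·50000) = -264/78125 rad
Load 2 — point force P=20 kN at a=4 m (b=L-a=4):
  θ_2 = -Pa(2L²-6Lx+3x²+a²)/(6LEI)  [x>a] = -20·4·(2·8²-6·8·(32/5)+3·(32/5)²+4²)/(6·8·50000) = 21/15625 rad
Load 3 — point force P=-7 kN at a=8/3 m (b=L-a=16/3):
  θ_3 = -Pa(2L²-6Lx+3x²+a²)/(6LEI)  [x>a] = -(-7)·(8/3)·(2·8²-6·8·(32/5)+3·(32/5)²+(8/3)²)/(6·8·50000) = -2422/6328125 rad
Load 4 — point force P=-8 kN at a=2 m (b=L-a=6):
  θ_4 = -Pa(2L²-6Lx+3x²+a²)/(6LEI)  [x>a] = -(-8)·2·(2·8²-6·8·(32/5)+3·(32/5)²+2²)/(6·8·50000) = -109/312500 rad
Superposition: θ = Σ θ_i = -70033/25312500 rad ≈ -0.002767 rad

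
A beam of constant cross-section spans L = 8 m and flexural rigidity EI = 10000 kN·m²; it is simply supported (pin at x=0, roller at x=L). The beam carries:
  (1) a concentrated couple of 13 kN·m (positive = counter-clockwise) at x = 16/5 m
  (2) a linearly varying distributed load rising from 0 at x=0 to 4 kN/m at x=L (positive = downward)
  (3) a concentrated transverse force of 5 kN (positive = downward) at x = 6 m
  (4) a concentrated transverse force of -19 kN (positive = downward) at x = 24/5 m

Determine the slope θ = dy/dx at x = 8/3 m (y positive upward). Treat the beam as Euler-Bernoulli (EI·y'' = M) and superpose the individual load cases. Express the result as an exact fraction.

Load 1 — applied couple M₀=13 kN·m at a=16/5 m (b=L-a=24/5):
  θ_1 = (M₀x²/(2L)+C₁)/EI  [x≤a] with C₁=M₀(3b²-L²)/(6L)=104/75 = (13·(8/3)²/(2·8)+(104/75))/10000 = 403/562500 rad
Load 2 — triangular load w₀=4 kN/m (0→w₀ over full span):
  θ_2 = -w₀(7L⁴-30L²x²+15x⁴)/(360LEI) = -4·(7·8⁴-30·8²·(8/3)²+15·(8/3)⁴)/(360·8·10000) = -1664/759375 rad
Load 3 — point force P=5 kN at a=6 m (b=L-a=2):
  θ_3 = -Pb(L²-b²-3x²)/(6LEI)  [x≤a] = -5·2·(8²-2²-3·(8/3)²)/(6·8·10000) = -29/36000 rad
Load 4 — point force P=-19 kN at a=24/5 m (b=L-a=16/5):
  θ_4 = -Pb(L²-b²-3x²)/(6LEI)  [x≤a] = -(-19)·(16/5)·(8²-(16/5)²-3·(8/3)²)/(6·8·10000) = 2888/703125 rad
Superposition: θ = Σ θ_i = 1109897/607500000 rad ≈ 0.001827 rad

θ(8/3) = 1109897/607500000 rad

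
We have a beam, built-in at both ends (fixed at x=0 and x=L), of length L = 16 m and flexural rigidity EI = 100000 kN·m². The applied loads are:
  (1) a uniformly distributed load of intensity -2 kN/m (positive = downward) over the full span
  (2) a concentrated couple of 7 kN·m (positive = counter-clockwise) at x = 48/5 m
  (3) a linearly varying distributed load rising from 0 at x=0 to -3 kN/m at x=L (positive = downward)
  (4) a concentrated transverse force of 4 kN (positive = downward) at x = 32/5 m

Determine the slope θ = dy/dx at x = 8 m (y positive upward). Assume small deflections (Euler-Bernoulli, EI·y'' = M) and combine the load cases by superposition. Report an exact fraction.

Load 1 — uniform load w=-2 kN/m over full span:
  θ_1 = -wx(L-x)(L-2x)/(12EI) = -(-2)·8·(16-8)·(16-2·8)/(12·100000) = 0 rad
Load 2 — applied couple M₀=7 kN·m at a=48/5 m (b=L-a=32/5):
  θ_2 = (R_Ax²/2 - M_Ax)/EI  [x≤a] with R_A=63/100, M_A=56/25 = ((63/100)·8²/2 - (56/25)·8)/100000 = 7/312500 rad
Load 3 — triangular load w₀=-3 kN/m (0→w₀ over full span):
  θ_3 = -w₀(2x(L-x)(L-2x)(x+2L)+x²(L-x)²)/(120LEI) = -(-3)·(2·8·(16-8)·(16-2·8)·(8+2·16)+8²·(16-8)²)/(120·16·100000) = 1/15625 rad
Load 4 — point force P=4 kN at a=32/5 m (b=L-a=48/5):
  θ_4 = Pa²(L-x)(2bL-(3b+a)(L-x))/(2L³EI)  [x>a] = 4·(32/5)²·(16-8)·(2·(48/5)·16-(3·(48/5)+(32/5))·(16-8))/(2·16³·100000) = 16/390625 rad
Superposition: θ = Σ θ_i = 199/1562500 rad ≈ 0.000127 rad

θ(8) = 199/1562500 rad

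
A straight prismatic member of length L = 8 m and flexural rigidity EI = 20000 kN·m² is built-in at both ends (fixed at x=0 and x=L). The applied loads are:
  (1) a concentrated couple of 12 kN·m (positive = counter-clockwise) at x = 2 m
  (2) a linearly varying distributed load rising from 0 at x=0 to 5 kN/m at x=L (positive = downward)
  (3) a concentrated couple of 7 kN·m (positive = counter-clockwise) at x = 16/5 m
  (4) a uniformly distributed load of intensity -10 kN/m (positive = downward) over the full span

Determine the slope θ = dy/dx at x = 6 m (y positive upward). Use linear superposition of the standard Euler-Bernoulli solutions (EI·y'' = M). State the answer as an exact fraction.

Load 1 — applied couple M₀=12 kN·m at a=2 m (b=L-a=6):
  θ_1 = (R_Ax²/2 - M_Ax - M₀(x-a))/EI  [x>a] with R_A=27/16, M_A=-9/4 = ((27/16)·6²/2 - (-9/4)·6 - 12·(6-2))/20000 = -33/160000 rad
Load 2 — triangular load w₀=5 kN/m (0→w₀ over full span):
  θ_2 = -w₀(2x(L-x)(L-2x)(x+2L)+x²(L-x)²)/(120LEI) = -5·(2·6·(8-6)·(8-2·6)·(6+2·8)+6²·(8-6)²)/(120·8·20000) = 41/80000 rad
Load 3 — applied couple M₀=7 kN·m at a=16/5 m (b=L-a=24/5):
  θ_3 = (R_Ax²/2 - M_Ax - M₀(x-a))/EI  [x>a] with R_A=63/50, M_A=21/25 = ((63/50)·6²/2 - (21/25)·6 - 7·(6-(16/5)))/20000 = -49/500000 rad
Load 4 — uniform load w=-10 kN/m over full span:
  θ_4 = -wx(L-x)(L-2x)/(12EI) = -(-10)·6·(8-6)·(8-2·6)/(12·20000) = -1/500 rad
Superposition: θ = Σ θ_i = -7167/4000000 rad ≈ -0.001792 rad

θ(6) = -7167/4000000 rad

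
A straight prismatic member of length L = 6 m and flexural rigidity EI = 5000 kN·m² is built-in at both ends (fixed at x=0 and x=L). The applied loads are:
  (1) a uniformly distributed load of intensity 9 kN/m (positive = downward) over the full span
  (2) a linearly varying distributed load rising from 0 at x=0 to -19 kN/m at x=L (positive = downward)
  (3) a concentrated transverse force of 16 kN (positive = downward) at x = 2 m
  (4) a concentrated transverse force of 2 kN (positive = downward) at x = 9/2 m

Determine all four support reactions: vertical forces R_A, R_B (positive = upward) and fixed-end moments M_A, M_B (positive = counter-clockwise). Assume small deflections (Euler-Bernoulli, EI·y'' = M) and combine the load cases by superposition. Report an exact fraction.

Load 1 — uniform load w=9 kN/m over full span:
  R_A = wL/2 = 9·6/2 = 27 kN
  M_A = wL²/12 = 9·6²/12 = 27 kN·m
  R_B = wL/2 = 9·6/2 = 27 kN
  M_B = -wL²/12 = -9·6²/12 = -27 kN·m
Load 2 — triangular load w₀=-19 kN/m (0→w₀ over full span):
  R_A = 3w₀L/20 = 3·(-19)·6/20 = -171/10 kN
  M_A = w₀L²/30 = (-19)·6²/30 = -114/5 kN·m
  R_B = 7w₀L/20 = 7·(-19)·6/20 = -399/10 kN
  M_B = -w₀L²/20 = -(-19)·6²/20 = 171/5 kN·m
Load 3 — point force P=16 kN at a=2 m (b=L-a=4):
  R_A = Pb²(3a+b)/L³ = 16·4²·(3·2+4)/6³ = 320/27 kN
  M_A = Pab²/L² = 16·2·4²/6² = 128/9 kN·m
  R_B = Pa²(a+3b)/L³ = 16·2²·(2+3·4)/6³ = 112/27 kN
  M_B = -Pa²b/L² = -16·2²·4/6² = -64/9 kN·m
Load 4 — point force P=2 kN at a=9/2 m (b=L-a=3/2):
  R_A = Pb²(3a+b)/L³ = 2·(3/2)²·(3·(9/2)+(3/2))/6³ = 5/16 kN
  M_A = Pab²/L² = 2·(9/2)·(3/2)²/6² = 9/16 kN·m
  R_B = Pa²(a+3b)/L³ = 2·(9/2)²·((9/2)+3·(3/2))/6³ = 27/16 kN
  M_B = -Pa²b/L² = -2·(9/2)²·(3/2)/6² = -27/16 kN·m
Superposition: R_A = 47659/2160 kN, M_A = 13669/720 kN·m, R_B = -15259/2160 kN, M_B = -1151/720 kN·m

R_A = 47659/2160 kN, M_A = 13669/720 kN·m, R_B = -15259/2160 kN, M_B = -1151/720 kN·m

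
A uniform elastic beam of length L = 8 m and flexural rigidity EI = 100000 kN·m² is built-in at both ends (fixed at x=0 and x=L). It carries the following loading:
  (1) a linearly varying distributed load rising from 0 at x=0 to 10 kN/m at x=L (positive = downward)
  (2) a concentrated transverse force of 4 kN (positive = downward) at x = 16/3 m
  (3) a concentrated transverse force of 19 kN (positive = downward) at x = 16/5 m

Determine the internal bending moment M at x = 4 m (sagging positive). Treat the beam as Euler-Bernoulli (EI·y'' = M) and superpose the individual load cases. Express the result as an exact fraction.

Load 1 — triangular load w₀=10 kN/m (0→w₀ over full span):
  M_1 = 3w₀Lx/20 - w₀L²/30 - w₀x³/(6L) = 3·10·8·4/20 - 10·8²/30 - 10·4³/(6·8) = 40/3 kN·m
Load 2 — point force P=4 kN at a=16/3 m (b=L-a=8/3):
  M_2 = Pb²(3a+b)x/L³ - Pab²/L²  [x≤a] = 4·(8/3)²·(3·(16/3)+(8/3))·4/8³ - 4·(16/3)·(8/3)²/8² = 16/9 kN·m
Load 3 — point force P=19 kN at a=16/5 m (b=L-a=24/5):
  M_3 = Pa²(a+3b)(L-x)/L³ - Pa²b/L²  [x>a] = 19·(16/5)²·((16/5)+3·(24/5))·(8-4)/8³ - 19·(16/5)²·(24/5)/8² = 304/25 kN·m
Superposition: M = Σ M_i = 6136/225 kN·m ≈ 27.271111 kN·m

M(4) = 6136/225 kN·m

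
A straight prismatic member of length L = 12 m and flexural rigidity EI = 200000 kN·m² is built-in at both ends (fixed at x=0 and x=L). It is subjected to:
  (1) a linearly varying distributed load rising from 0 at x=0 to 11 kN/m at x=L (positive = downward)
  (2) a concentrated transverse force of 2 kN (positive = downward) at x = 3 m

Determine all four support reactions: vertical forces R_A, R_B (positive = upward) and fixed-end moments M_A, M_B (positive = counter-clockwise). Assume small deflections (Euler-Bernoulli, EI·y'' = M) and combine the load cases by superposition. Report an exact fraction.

R_A = 1719/80 kN, M_A = 2247/40 kN·m, R_B = 3721/80 kN, M_B = -3213/40 kN·m

Load 1 — triangular load w₀=11 kN/m (0→w₀ over full span):
  R_A = 3w₀L/20 = 3·11·12/20 = 99/5 kN
  M_A = w₀L²/30 = 11·12²/30 = 264/5 kN·m
  R_B = 7w₀L/20 = 7·11·12/20 = 231/5 kN
  M_B = -w₀L²/20 = -11·12²/20 = -396/5 kN·m
Load 2 — point force P=2 kN at a=3 m (b=L-a=9):
  R_A = Pb²(3a+b)/L³ = 2·9²·(3·3+9)/12³ = 27/16 kN
  M_A = Pab²/L² = 2·3·9²/12² = 27/8 kN·m
  R_B = Pa²(a+3b)/L³ = 2·3²·(3+3·9)/12³ = 5/16 kN
  M_B = -Pa²b/L² = -2·3²·9/12² = -9/8 kN·m
Superposition: R_A = 1719/80 kN, M_A = 2247/40 kN·m, R_B = 3721/80 kN, M_B = -3213/40 kN·m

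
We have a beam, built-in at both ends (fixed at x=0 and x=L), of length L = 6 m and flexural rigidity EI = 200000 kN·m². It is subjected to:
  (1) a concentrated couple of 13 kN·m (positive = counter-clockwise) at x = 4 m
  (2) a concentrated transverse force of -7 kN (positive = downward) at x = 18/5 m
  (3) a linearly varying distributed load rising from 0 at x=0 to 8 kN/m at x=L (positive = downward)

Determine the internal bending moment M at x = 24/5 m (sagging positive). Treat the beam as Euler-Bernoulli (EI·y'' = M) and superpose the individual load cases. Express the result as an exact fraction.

Load 1 — applied couple M₀=13 kN·m at a=4 m (b=L-a=2):
  M_1 = R_Ax - M_A - M₀  [x>a] with R_A=26/9, M_A=13/3 = (26/9)·(24/5) - (13/3) - 13 = -52/15 kN·m
Load 2 — point force P=-7 kN at a=18/5 m (b=L-a=12/5):
  M_2 = Pa²(a+3b)(L-x)/L³ - Pa²b/L²  [x>a] = (-7)·(18/5)²·((18/5)+3·(12/5))·(6-(24/5))/6³ - (-7)·(18/5)²·(12/5)/6² = 378/625 kN·m
Load 3 — triangular load w₀=8 kN/m (0→w₀ over full span):
  M_3 = 3w₀Lx/20 - w₀L²/30 - w₀x³/(6L) = 3·8·6·(24/5)/20 - 8·6²/30 - 8·(24/5)³/(6·6) = 48/125 kN·m
Superposition: M = Σ M_i = -4646/1875 kN·m ≈ -2.477867 kN·m

M(24/5) = -4646/1875 kN·m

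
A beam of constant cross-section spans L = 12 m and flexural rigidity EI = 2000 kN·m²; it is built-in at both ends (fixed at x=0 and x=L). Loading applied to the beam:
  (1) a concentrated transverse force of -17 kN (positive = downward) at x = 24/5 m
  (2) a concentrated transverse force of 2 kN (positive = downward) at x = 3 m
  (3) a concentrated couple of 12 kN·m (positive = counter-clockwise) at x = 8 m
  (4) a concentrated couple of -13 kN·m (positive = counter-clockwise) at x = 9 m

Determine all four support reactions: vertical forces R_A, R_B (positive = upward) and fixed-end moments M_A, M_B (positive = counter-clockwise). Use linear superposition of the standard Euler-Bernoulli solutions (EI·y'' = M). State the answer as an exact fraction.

R_A = -110567/12000 kN, M_A = -52127/2000 kN·m, R_B = -69433/12000 kN, M_B = 41793/2000 kN·m

Load 1 — point force P=-17 kN at a=24/5 m (b=L-a=36/5):
  R_A = Pb²(3a+b)/L³ = (-17)·(36/5)²·(3·(24/5)+(36/5))/12³ = -1377/125 kN
  M_A = Pab²/L² = (-17)·(24/5)·(36/5)²/12² = -3672/125 kN·m
  R_B = Pa²(a+3b)/L³ = (-17)·(24/5)²·((24/5)+3·(36/5))/12³ = -748/125 kN
  M_B = -Pa²b/L² = -(-17)·(24/5)²·(36/5)/12² = 2448/125 kN·m
Load 2 — point force P=2 kN at a=3 m (b=L-a=9):
  R_A = Pb²(3a+b)/L³ = 2·9²·(3·3+9)/12³ = 27/16 kN
  M_A = Pab²/L² = 2·3·9²/12² = 27/8 kN·m
  R_B = Pa²(a+3b)/L³ = 2·3²·(3+3·9)/12³ = 5/16 kN
  M_B = -Pa²b/L² = -2·3²·9/12² = -9/8 kN·m
Load 3 — applied couple M₀=12 kN·m at a=8 m (b=L-a=4):
  R_A = 6M₀ab/L³ = 6·12·8·4/12³ = 4/3 kN
  M_A = M₀b(2a-b)/L² = 12·4·(2·8-4)/12² = 4 kN·m
  R_B = -6M₀ab/L³ = -6·12·8·4/12³ = -4/3 kN
  M_B = M₀a(2b-a)/L² = 12·8·(2·4-8)/12² = 0 kN·m
Load 4 — applied couple M₀=-13 kN·m at a=9 m (b=L-a=3):
  R_A = 6M₀ab/L³ = 6·(-13)·9·3/12³ = -39/32 kN
  M_A = M₀b(2a-b)/L² = (-13)·3·(2·9-3)/12² = -65/16 kN·m
  R_B = -6M₀ab/L³ = -6·(-13)·9·3/12³ = 39/32 kN
  M_B = M₀a(2b-a)/L² = (-13)·9·(2·3-9)/12² = 39/16 kN·m
Superposition: R_A = -110567/12000 kN, M_A = -52127/2000 kN·m, R_B = -69433/12000 kN, M_B = 41793/2000 kN·m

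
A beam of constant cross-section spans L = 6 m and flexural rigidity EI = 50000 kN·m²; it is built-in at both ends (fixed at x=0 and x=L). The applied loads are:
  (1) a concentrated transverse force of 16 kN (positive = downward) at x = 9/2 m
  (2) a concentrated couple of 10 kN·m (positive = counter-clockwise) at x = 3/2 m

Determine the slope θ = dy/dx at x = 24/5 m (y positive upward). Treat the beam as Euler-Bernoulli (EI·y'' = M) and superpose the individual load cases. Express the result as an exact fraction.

θ(24/5) = 51/625000 rad

Load 1 — point force P=16 kN at a=9/2 m (b=L-a=3/2):
  θ_1 = Pa²(L-x)(2bL-(3b+a)(L-x))/(2L³EI)  [x>a] = 16·(9/2)²·(6-(24/5))·(2·(3/2)·6-(3·(3/2)+(9/2))·(6-(24/5)))/(2·6³·50000) = 81/625000 rad
Load 2 — applied couple M₀=10 kN·m at a=3/2 m (b=L-a=9/2):
  θ_2 = (R_Ax²/2 - M_Ax - M₀(x-a))/EI  [x>a] with R_A=15/8, M_A=-15/8 = ((15/8)·(24/5)²/2 - (-15/8)·(24/5) - 10·((24/5)-(3/2)))/50000 = -3/62500 rad
Superposition: θ = Σ θ_i = 51/625000 rad ≈ 0.000082 rad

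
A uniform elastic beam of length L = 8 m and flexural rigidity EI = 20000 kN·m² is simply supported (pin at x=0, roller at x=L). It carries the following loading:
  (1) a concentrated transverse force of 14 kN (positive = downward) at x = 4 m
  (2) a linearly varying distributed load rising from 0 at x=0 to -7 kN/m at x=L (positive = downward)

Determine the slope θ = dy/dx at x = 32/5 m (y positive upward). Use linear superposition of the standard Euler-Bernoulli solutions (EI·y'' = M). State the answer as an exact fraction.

θ(32/5) = -9317/14062500 rad

Load 1 — point force P=14 kN at a=4 m (b=L-a=4):
  θ_1 = -Pa(2L²-6Lx+3x²+a²)/(6LEI)  [x>a] = -14·4·(2·8²-6·8·(32/5)+3·(32/5)²+4²)/(6·8·20000) = 147/62500 rad
Load 2 — triangular load w₀=-7 kN/m (0→w₀ over full span):
  θ_2 = -w₀(7L⁴-30L²x²+15x⁴)/(360LEI) = -(-7)·(7·8⁴-30·8²·(32/5)²+15·(32/5)⁴)/(360·8·20000) = -10598/3515625 rad
Superposition: θ = Σ θ_i = -9317/14062500 rad ≈ -0.000663 rad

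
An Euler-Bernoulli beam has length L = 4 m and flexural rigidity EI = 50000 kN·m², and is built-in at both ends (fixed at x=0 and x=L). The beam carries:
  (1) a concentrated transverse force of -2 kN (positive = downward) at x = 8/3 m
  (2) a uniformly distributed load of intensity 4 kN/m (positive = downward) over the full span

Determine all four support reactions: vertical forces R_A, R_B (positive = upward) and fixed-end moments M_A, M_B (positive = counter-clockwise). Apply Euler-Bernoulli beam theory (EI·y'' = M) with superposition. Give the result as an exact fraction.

Load 1 — point force P=-2 kN at a=8/3 m (b=L-a=4/3):
  R_A = Pb²(3a+b)/L³ = (-2)·(4/3)²·(3·(8/3)+(4/3))/4³ = -14/27 kN
  M_A = Pab²/L² = (-2)·(8/3)·(4/3)²/4² = -16/27 kN·m
  R_B = Pa²(a+3b)/L³ = (-2)·(8/3)²·((8/3)+3·(4/3))/4³ = -40/27 kN
  M_B = -Pa²b/L² = -(-2)·(8/3)²·(4/3)/4² = 32/27 kN·m
Load 2 — uniform load w=4 kN/m over full span:
  R_A = wL/2 = 4·4/2 = 8 kN
  M_A = wL²/12 = 4·4²/12 = 16/3 kN·m
  R_B = wL/2 = 4·4/2 = 8 kN
  M_B = -wL²/12 = -4·4²/12 = -16/3 kN·m
Superposition: R_A = 202/27 kN, M_A = 128/27 kN·m, R_B = 176/27 kN, M_B = -112/27 kN·m

R_A = 202/27 kN, M_A = 128/27 kN·m, R_B = 176/27 kN, M_B = -112/27 kN·m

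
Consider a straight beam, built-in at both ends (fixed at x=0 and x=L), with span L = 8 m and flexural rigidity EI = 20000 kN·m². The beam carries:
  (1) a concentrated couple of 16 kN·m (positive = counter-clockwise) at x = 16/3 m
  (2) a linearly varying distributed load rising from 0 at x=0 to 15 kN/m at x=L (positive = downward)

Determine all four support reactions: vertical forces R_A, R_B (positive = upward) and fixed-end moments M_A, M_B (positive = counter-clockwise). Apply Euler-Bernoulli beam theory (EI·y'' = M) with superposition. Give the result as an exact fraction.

R_A = 62/3 kN, M_A = 112/3 kN·m, R_B = 118/3 kN, M_B = -48 kN·m

Load 1 — applied couple M₀=16 kN·m at a=16/3 m (b=L-a=8/3):
  R_A = 6M₀ab/L³ = 6·16·(16/3)·(8/3)/8³ = 8/3 kN
  M_A = M₀b(2a-b)/L² = 16·(8/3)·(2·(16/3)-(8/3))/8² = 16/3 kN·m
  R_B = -6M₀ab/L³ = -6·16·(16/3)·(8/3)/8³ = -8/3 kN
  M_B = M₀a(2b-a)/L² = 16·(16/3)·(2·(8/3)-(16/3))/8² = 0 kN·m
Load 2 — triangular load w₀=15 kN/m (0→w₀ over full span):
  R_A = 3w₀L/20 = 3·15·8/20 = 18 kN
  M_A = w₀L²/30 = 15·8²/30 = 32 kN·m
  R_B = 7w₀L/20 = 7·15·8/20 = 42 kN
  M_B = -w₀L²/20 = -15·8²/20 = -48 kN·m
Superposition: R_A = 62/3 kN, M_A = 112/3 kN·m, R_B = 118/3 kN, M_B = -48 kN·m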